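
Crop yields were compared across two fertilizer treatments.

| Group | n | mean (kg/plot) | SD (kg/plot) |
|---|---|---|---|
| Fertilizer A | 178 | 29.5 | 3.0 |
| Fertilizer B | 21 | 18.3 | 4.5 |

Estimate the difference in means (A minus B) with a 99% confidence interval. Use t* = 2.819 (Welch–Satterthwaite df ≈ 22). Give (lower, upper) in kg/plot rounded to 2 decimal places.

(8.36, 14.04)

Per-group SEs: s₁/√n₁ = 3.0/√178 = 0.2249, s₂/√n₂ = 4.5/√21 = 0.9820.
Unpooled SE of the difference: √(0.05058001 + 0.964324) = 1.0074.
Margin of error = t* · SE = 2.819 × 1.0074 = 2.8399.
x̄₁ − x̄₂ = 29.5 − 18.3 = 11.2000.
CI: 11.2000 ± 2.8399 = (8.36, 14.04).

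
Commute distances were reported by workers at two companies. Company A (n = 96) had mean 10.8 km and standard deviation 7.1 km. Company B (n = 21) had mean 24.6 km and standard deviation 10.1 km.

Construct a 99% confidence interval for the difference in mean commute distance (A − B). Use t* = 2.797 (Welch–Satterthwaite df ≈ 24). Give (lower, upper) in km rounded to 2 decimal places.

(-20.29, -7.31)

SE₁ = s₁/√n₁ = 7.1/√96 = 0.7246; SE₂ = 10.1/√21 = 2.2040.
Independent samples, unequal variances: SE_diff = √(SE₁² + SE₂²) = √(0.52504516 + 4.857616) = 2.3201.
t* = 2.797, so margin of error = 2.797 × 2.3201 = 6.4893.
Difference in means = 10.8 − 24.6 = -13.8000.
-13.8000 ± 6.4893 → (-20.29, -7.31).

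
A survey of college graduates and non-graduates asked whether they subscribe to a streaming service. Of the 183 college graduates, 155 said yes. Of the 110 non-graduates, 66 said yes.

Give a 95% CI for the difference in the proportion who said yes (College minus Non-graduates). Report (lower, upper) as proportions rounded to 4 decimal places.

First, p̂₁ = 155/183 = 0.8470; p̂₂ = 66/110 = 0.6000.
The two standard errors are √(0.8470×0.1530/183) = 0.02661 and √(0.6000×0.4000/110) = 0.04671.
Because the samples are independent, SE_diff = √(0.02661² + 0.04671²) = 0.05376.
Using z* = 1.960 for 95%, ME = 1.960 × 0.05376 = 0.10537.
p̂₁ − p̂₂ = 0.2470; interval 0.2470 ± 0.10537 gives (0.1416, 0.3524).

(0.1416, 0.3524)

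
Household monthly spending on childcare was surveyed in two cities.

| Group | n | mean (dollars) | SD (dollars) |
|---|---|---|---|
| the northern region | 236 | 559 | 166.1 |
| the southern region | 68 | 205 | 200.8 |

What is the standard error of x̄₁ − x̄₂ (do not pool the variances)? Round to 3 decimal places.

26.643

Standard errors of each mean: 166.1/√236 = 10.8122 and 200.8/√68 = 24.3506.
SE(x̄₁ − x̄₂) = √(10.8122² + 24.3506²) = 26.6431 for independent samples with unequal variances.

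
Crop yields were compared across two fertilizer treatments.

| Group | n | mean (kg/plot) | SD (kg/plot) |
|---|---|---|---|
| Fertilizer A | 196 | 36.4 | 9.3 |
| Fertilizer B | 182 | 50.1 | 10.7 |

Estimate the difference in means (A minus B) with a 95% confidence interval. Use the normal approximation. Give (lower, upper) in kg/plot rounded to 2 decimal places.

SE₁ = s₁/√n₁ = 9.3/√196 = 0.6643; SE₂ = 10.7/√182 = 0.7931.
Independent samples, unequal variances: SE_diff = √(SE₁² + SE₂²) = √(0.44129449 + 0.62900761) = 1.0346.
z* = 1.960, so margin of error = 1.960 × 1.0346 = 2.0278.
Difference in means = 36.4 − 50.1 = -13.7000.
-13.7000 ± 2.0278 → (-15.73, -11.67).

(-15.73, -11.67)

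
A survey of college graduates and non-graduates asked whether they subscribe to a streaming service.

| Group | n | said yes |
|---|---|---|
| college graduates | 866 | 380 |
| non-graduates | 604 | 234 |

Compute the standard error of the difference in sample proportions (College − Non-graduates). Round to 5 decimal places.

0.02602

Sample proportions: 380/866 = 0.4388, 234/604 = 0.3874.
Each SE is √(p̂(1−p̂)/n): √(0.4388·0.5612/866) = 0.01686 and √(0.3874·0.6126/604) = 0.01982.
SE(p̂₁ − p̂₂) = √(SE₁² + SE₂²) = √(0.0002842596 + 0.0003928324) = 0.02602, since the two samples are independent.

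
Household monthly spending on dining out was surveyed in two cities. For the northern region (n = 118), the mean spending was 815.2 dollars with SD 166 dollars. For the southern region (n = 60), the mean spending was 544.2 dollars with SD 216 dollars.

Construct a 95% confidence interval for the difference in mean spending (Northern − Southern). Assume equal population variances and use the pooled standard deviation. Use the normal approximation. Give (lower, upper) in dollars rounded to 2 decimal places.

s_p = √[((n₁−1)s₁² + (n₂−1)s₂²)/(n₁+n₂−2)] = √[(117·166² + 59·216²)/176] = 184.2792.
SE = 184.2792·√(1/118 + 1/60) = 29.2193.
With z* = 1.960, margin = 1.960 × 29.2193 = 57.2698.
x̄₁ − x̄₂ = 815.2 − 544.2 = 271.0000; interval 271.0000 ± 57.2698 = (213.73, 328.27).

(213.73, 328.27)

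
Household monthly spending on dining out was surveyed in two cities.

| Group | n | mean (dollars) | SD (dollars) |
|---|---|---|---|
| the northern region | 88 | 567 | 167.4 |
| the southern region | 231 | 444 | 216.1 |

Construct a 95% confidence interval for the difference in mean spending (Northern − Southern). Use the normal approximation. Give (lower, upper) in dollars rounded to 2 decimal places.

(78.28, 167.72)

Standard errors of each mean: 167.4/√88 = 17.8449 and 216.1/√231 = 14.2183.
SE(x̄₁ − x̄₂) = √(17.8449² + 14.2183²) = 22.8167 for independent samples with unequal variances.
With z* = 1.960, the margin is 1.960 × 22.8167 = 44.7207.
x̄₁ − x̄₂ = 567 − 444 = 123.0000; the interval is 123.0000 ± 44.7207 = (78.28, 167.72).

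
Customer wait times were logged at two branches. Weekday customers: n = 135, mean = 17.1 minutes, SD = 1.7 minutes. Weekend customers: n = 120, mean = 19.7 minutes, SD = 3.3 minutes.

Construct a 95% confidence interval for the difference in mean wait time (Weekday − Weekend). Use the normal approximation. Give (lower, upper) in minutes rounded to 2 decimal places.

Per-group SEs: s₁/√n₁ = 1.7/√135 = 0.1463, s₂/√n₂ = 3.3/√120 = 0.3012.
Unpooled SE of the difference: √(0.02140369 + 0.09072144) = 0.3349.
Margin of error = z* · SE = 1.960 × 0.3349 = 0.6564.
x̄₁ − x̄₂ = 17.1 − 19.7 = -2.6000.
CI: -2.6000 ± 0.6564 = (-3.26, -1.94).

(-3.26, -1.94)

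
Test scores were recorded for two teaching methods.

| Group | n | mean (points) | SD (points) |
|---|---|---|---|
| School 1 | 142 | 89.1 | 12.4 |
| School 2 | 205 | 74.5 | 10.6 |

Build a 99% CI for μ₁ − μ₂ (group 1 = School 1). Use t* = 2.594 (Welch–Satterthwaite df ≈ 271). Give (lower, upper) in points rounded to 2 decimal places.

Per-group SEs: s₁/√n₁ = 12.4/√142 = 1.0406, s₂/√n₂ = 10.6/√205 = 0.7403.
Unpooled SE of the difference: √(1.08284836 + 0.54804409) = 1.2771.
Margin of error = t* · SE = 2.594 × 1.2771 = 3.3128.
x̄₁ − x̄₂ = 89.1 − 74.5 = 14.6000.
CI: 14.6000 ± 3.3128 = (11.29, 17.91).

(11.29, 17.91)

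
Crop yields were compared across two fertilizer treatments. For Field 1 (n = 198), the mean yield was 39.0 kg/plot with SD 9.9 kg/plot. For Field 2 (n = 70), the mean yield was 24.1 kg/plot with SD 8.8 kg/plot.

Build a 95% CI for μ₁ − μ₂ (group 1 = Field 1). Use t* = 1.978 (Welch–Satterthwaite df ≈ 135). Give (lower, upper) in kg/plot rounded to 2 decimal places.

Standard errors of each mean: 9.9/√198 = 0.7036 and 8.8/√70 = 1.0518.
SE(x̄₁ − x̄₂) = √(0.7036² + 1.0518²) = 1.2654 for independent samples with unequal variances.
With t* = 1.978, the margin is 1.978 × 1.2654 = 2.5030.
x̄₁ − x̄₂ = 39.0 − 24.1 = 14.9000; the interval is 14.9000 ± 2.5030 = (12.40, 17.40).

(12.40, 17.40)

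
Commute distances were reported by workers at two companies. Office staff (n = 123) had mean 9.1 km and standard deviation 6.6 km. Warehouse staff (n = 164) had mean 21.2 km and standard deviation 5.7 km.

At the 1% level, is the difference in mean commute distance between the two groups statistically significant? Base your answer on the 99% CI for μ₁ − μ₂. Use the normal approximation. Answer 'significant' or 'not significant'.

SE₁ = s₁/√n₁ = 6.6/√123 = 0.5951; SE₂ = 5.7/√164 = 0.4451.
Independent samples, unequal variances: SE_diff = √(SE₁² + SE₂²) = √(0.35414401 + 0.19811401) = 0.7431.
z* = 2.576, so margin of error = 2.576 × 0.7431 = 1.9142.
Difference in means = 9.1 − 21.2 = -12.1000.
-12.1000 ± 1.9142 → (-14.0142, -10.1858).
The interval (-14.0142, -10.1858) does not contain 0, so the difference is significant.

significant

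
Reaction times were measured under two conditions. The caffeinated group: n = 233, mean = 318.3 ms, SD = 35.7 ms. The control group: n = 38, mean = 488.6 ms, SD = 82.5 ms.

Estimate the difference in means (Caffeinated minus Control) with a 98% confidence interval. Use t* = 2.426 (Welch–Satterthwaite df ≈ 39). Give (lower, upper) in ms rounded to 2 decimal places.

(-203.26, -137.34)

Standard errors of each mean: 35.7/√233 = 2.3388 and 82.5/√38 = 13.3833.
SE(x̄₁ − x̄₂) = √(2.3388² + 13.3833²) = 13.5861 for independent samples with unequal variances.
With t* = 2.426, the margin is 2.426 × 13.5861 = 32.9599.
x̄₁ − x̄₂ = 318.3 − 488.6 = -170.3000; the interval is -170.3000 ± 32.9599 = (-203.26, -137.34).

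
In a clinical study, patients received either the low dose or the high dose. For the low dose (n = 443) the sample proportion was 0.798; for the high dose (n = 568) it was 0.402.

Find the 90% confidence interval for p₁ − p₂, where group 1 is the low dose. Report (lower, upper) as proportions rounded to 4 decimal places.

(0.3498, 0.4422)

SE₁ = √(p̂₁(1−p̂₁)/n₁) = √(0.7980·0.2020/443) = 0.01908; SE₂ = √(0.4020·0.5980/568) = 0.02057.
Independent samples: SE of the difference = √(SE₁² + SE₂²) = √(0.0003640464 + 0.0004231249) = 0.02806.
z* for 90% confidence is 1.645, so the margin of error is 1.645 × 0.02806 = 0.04616.
Point estimate p̂₁ − p̂₂ = 0.7980 − 0.4020 = 0.3960.
0.3960 ± 0.04616 → (0.3498, 0.4422).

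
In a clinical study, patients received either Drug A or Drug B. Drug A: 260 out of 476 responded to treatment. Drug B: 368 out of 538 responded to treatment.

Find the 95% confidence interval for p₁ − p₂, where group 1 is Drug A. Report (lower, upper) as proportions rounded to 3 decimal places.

Sample proportions: 260/476 = 0.5462, 368/538 = 0.6840.
Each SE is √(p̂(1−p̂)/n): √(0.5462·0.4538/476) = 0.02282 and √(0.6840·0.3160/538) = 0.02004.
SE(p̂₁ − p̂₂) = √(SE₁² + SE₂²) = √(0.0005207524 + 0.0004016016) = 0.03037, since the two samples are independent.
At 95% confidence z* = 1.960; margin = 1.960 × 0.03037 = 0.05953.
The difference is 0.5462 − 0.6840 = -0.1378, so the interval is -0.1378 ± 0.05953 = (-0.197, -0.078).

(-0.197, -0.078)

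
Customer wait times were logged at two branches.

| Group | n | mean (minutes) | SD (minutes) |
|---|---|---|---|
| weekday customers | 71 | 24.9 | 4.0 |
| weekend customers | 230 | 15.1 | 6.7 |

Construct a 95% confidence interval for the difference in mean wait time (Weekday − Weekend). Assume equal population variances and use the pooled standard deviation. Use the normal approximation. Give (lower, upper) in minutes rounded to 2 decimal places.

(8.16, 11.44)

Pooled variance s_p² = [70·4.0² + 229·6.7²] / (71+230−2) = 38.1265, so s_p = 6.1747.
SE_diff = s_p·√(1/n₁ + 1/n₂) = 6.1747·√(1/71 + 1/230) = 0.8383.
z* = 1.960; margin = 1.960 × 0.8383 = 1.6431.
Difference = 24.9 − 15.1 = 9.8000.
9.8000 ± 1.6431 → (8.16, 11.44).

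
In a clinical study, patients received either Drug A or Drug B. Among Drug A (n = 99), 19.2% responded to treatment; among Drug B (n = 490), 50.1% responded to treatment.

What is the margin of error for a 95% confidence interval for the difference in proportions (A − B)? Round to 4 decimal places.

0.0893

The two standard errors are √(0.1920×0.8080/99) = 0.03959 and √(0.5010×0.4990/490) = 0.02259.
Because the samples are independent, SE_diff = √(0.03959² + 0.02259²) = 0.04558.
Using z* = 1.960 for 95%, ME = 1.960 × 0.04558 = 0.08934.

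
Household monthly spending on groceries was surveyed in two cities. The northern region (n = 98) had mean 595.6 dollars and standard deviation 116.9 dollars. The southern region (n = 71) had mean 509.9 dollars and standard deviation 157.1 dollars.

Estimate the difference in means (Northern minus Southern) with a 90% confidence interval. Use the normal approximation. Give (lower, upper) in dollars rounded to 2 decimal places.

SE₁ = s₁/√n₁ = 116.9/√98 = 11.8087; SE₂ = 157.1/√71 = 18.6443.
Independent samples, unequal variances: SE_diff = √(SE₁² + SE₂²) = √(139.44539569 + 347.60992249) = 22.0693.
z* = 1.645, so margin of error = 1.645 × 22.0693 = 36.3040.
Difference in means = 595.6 − 509.9 = 85.7000.
85.7000 ± 36.3040 → (49.40, 122.00).

(49.40, 122.00)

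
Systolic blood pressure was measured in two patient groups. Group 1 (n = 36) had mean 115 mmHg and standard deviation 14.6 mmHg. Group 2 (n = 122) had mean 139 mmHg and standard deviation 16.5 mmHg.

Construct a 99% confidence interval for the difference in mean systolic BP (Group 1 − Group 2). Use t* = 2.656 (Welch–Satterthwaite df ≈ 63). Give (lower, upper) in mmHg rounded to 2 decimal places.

SE₁ = s₁/√n₁ = 14.6/√36 = 2.4333; SE₂ = 16.5/√122 = 1.4938.
Independent samples, unequal variances: SE_diff = √(SE₁² + SE₂²) = √(5.92094889 + 2.23143844) = 2.8552.
t* = 2.656, so margin of error = 2.656 × 2.8552 = 7.5834.
Difference in means = 115 − 139 = -24.0000.
-24.0000 ± 7.5834 → (-31.58, -16.42).

(-31.58, -16.42)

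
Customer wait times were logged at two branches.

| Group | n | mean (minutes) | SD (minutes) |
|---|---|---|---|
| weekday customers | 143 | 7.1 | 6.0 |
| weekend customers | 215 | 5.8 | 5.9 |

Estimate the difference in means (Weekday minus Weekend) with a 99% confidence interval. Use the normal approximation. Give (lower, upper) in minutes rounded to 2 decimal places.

(-0.36, 2.96)

Per-group SEs: s₁/√n₁ = 6.0/√143 = 0.5017, s₂/√n₂ = 5.9/√215 = 0.4024.
Unpooled SE of the difference: √(0.25170289 + 0.16192576) = 0.6431.
Margin of error = z* · SE = 2.576 × 0.6431 = 1.6566.
x̄₁ − x̄₂ = 7.1 − 5.8 = 1.3000.
CI: 1.3000 ± 1.6566 = (-0.36, 2.96).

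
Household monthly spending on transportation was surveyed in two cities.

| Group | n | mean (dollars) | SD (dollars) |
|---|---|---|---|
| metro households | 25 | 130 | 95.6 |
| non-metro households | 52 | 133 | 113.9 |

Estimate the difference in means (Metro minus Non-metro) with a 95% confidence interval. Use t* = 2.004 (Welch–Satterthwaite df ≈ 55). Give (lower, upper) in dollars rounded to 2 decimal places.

Standard errors of each mean: 95.6/√25 = 19.1200 and 113.9/√52 = 15.7951.
SE(x̄₁ − x̄₂) = √(19.1200² + 15.7951²) = 24.8004 for independent samples with unequal variances.
With t* = 2.004, the margin is 2.004 × 24.8004 = 49.7000.
x̄₁ − x̄₂ = 130 − 133 = -3.0000; the interval is -3.0000 ± 49.7000 = (-52.70, 46.70).

(-52.70, 46.70)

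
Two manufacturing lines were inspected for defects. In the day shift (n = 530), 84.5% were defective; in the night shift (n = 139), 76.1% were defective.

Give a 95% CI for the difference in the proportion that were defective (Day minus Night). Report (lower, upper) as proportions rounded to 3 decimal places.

SE₁ = √(p̂₁(1−p̂₁)/n₁) = √(0.8450·0.1550/530) = 0.01572; SE₂ = √(0.7610·0.2390/139) = 0.03617.
Independent samples: SE of the difference = √(SE₁² + SE₂²) = √(0.0002471184 + 0.0013082689) = 0.03944.
z* for 95% confidence is 1.960, so the margin of error is 1.960 × 0.03944 = 0.07730.
Point estimate p̂₁ − p̂₂ = 0.8450 − 0.7610 = 0.0840.
0.0840 ± 0.07730 → (0.007, 0.161).

(0.007, 0.161)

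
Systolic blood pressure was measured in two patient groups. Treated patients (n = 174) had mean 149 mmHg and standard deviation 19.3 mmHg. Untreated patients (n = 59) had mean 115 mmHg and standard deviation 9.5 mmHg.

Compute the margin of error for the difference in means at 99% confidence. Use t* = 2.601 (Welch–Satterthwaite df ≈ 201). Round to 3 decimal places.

4.983

Standard errors of each mean: 19.3/√174 = 1.4631 and 9.5/√59 = 1.2368.
SE(x̄₁ − x̄₂) = √(1.4631² + 1.2368²) = 1.9158 for independent samples with unequal variances.
With t* = 2.601, the margin is 2.601 × 1.9158 = 4.9830.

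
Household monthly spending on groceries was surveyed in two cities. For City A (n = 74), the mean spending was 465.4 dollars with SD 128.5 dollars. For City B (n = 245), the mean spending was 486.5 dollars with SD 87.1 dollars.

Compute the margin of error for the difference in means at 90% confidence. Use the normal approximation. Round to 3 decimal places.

Standard errors of each mean: 128.5/√74 = 14.9378 and 87.1/√245 = 5.5646.
SE(x̄₁ − x̄₂) = √(14.9378² + 5.5646²) = 15.9406 for independent samples with unequal variances.
With z* = 1.645, the margin is 1.645 × 15.9406 = 26.2223.

26.222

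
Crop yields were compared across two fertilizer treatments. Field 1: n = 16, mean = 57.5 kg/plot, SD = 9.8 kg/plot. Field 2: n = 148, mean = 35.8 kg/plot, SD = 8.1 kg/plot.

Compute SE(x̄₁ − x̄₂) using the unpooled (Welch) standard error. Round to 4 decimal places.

2.5389

SE₁ = s₁/√n₁ = 9.8/√16 = 2.4500; SE₂ = 8.1/√148 = 0.6658.
Independent samples, unequal variances: SE_diff = √(SE₁² + SE₂²) = √(6.0025 + 0.44328964) = 2.5389.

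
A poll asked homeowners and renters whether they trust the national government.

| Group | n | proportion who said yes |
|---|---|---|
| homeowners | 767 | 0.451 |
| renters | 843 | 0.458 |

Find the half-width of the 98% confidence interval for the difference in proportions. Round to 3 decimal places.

0.058

The two standard errors are √(0.4510×0.5490/767) = 0.01797 and √(0.4580×0.5420/843) = 0.01716.
Because the samples are independent, SE_diff = √(0.01797² + 0.01716²) = 0.02485.
Using z* = 2.326 for 98%, ME = 2.326 × 0.02485 = 0.05780.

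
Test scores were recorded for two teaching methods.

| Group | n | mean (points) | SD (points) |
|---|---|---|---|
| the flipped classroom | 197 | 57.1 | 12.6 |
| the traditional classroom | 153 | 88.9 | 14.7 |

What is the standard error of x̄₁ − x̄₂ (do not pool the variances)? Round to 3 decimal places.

Standard errors of each mean: 12.6/√197 = 0.8977 and 14.7/√153 = 1.1884.
SE(x̄₁ − x̄₂) = √(0.8977² + 1.1884²) = 1.4893 for independent samples with unequal variances.

1.489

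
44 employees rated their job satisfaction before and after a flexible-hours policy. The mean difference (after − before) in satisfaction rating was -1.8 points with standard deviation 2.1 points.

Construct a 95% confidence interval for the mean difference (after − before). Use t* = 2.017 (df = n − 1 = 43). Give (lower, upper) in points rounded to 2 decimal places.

Paired design: SE = s_d/√n = 2.1/√44 = 0.3166.
t* = 2.017; margin of error = 2.017 × 0.3166 = 0.6386.
-1.8 ± 0.6386 → (-2.44, -1.16).

(-2.44, -1.16)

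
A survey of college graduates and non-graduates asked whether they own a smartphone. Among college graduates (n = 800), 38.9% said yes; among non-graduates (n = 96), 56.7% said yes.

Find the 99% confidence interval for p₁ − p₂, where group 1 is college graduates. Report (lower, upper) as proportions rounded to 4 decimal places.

(-0.3156, -0.0404)

Each SE is √(p̂(1−p̂)/n): √(0.3890·0.6110/800) = 0.01724 and √(0.5670·0.4330/96) = 0.05057.
SE(p̂₁ − p̂₂) = √(SE₁² + SE₂²) = √(0.0002972176 + 0.0025573249) = 0.05343, since the two samples are independent.
At 99% confidence z* = 2.576; margin = 2.576 × 0.05343 = 0.13764.
The difference is 0.3890 − 0.5670 = -0.1780, so the interval is -0.1780 ± 0.13764 = (-0.3156, -0.0404).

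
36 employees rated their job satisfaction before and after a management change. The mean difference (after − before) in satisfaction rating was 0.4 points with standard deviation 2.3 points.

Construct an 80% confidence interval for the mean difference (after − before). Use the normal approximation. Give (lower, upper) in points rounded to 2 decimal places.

(-0.09, 0.89)

Paired design: SE = s_d/√n = 2.3/√36 = 0.3833.
z* = 1.282; margin of error = 1.282 × 0.3833 = 0.4914.
0.4 ± 0.4914 → (-0.09, 0.89).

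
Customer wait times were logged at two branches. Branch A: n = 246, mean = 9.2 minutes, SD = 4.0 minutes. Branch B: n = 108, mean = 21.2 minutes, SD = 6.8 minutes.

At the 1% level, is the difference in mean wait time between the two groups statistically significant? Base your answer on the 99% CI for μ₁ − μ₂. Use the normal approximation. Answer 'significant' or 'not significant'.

Per-group SEs: s₁/√n₁ = 4.0/√246 = 0.2550, s₂/√n₂ = 6.8/√108 = 0.6543.
Unpooled SE of the difference: √(0.065025 + 0.42810849) = 0.7022.
Margin of error = z* · SE = 2.576 × 0.7022 = 1.8089.
x̄₁ − x̄₂ = 9.2 − 21.2 = -12.0000.
CI: -12.0000 ± 1.8089 = (-13.8089, -10.1911).
The interval (-13.8089, -10.1911) does not contain 0, so the difference is significant.

significant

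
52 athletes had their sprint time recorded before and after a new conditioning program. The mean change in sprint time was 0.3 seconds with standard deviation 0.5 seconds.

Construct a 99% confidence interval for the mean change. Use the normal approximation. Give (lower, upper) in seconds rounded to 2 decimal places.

(0.12, 0.48)

Paired design: SE = s_d/√n = 0.5/√52 = 0.0693.
z* = 2.576; margin of error = 2.576 × 0.0693 = 0.1785.
0.3 ± 0.1785 → (0.12, 0.48).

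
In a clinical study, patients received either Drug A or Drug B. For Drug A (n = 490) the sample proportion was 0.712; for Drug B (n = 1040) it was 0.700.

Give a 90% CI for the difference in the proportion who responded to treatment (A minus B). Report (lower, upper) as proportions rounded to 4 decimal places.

The two standard errors are √(0.7120×0.2880/490) = 0.02046 and √(0.7000×0.3000/1040) = 0.01421.
Because the samples are independent, SE_diff = √(0.02046² + 0.01421²) = 0.02491.
Using z* = 1.645 for 90%, ME = 1.645 × 0.02491 = 0.04098.
p̂₁ − p̂₂ = 0.0120; interval 0.0120 ± 0.04098 gives (-0.0290, 0.0530).

(-0.0290, 0.0530)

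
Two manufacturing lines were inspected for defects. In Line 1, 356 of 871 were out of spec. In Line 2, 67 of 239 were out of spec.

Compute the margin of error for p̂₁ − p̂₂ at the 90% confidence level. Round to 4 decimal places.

First, p̂₁ = 356/871 = 0.4087; p̂₂ = 67/239 = 0.2803.
The two standard errors are √(0.4087×0.5913/871) = 0.01666 and √(0.2803×0.7197/239) = 0.02905.
Because the samples are independent, SE_diff = √(0.01666² + 0.02905²) = 0.03349.
Using z* = 1.645 for 90%, ME = 1.645 × 0.03349 = 0.05509.

0.0551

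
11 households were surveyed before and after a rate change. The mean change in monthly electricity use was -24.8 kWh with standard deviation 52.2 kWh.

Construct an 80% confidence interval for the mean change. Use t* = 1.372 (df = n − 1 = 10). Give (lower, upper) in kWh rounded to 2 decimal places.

This is a matched-pairs design, so SE = s_d/√n = 52.2/√11 = 15.7389.
Margin = 1.372 × 15.7389 = 21.5938; the interval is -24.8 ± 21.5938 = (-46.39, -3.21).

(-46.39, -3.21)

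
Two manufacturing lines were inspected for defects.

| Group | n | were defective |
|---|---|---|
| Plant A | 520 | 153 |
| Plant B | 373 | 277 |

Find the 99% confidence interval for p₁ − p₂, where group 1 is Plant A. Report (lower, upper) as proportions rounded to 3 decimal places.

Sample proportions: 153/520 = 0.2942, 277/373 = 0.7426.
Each SE is √(p̂(1−p̂)/n): √(0.2942·0.7058/520) = 0.01998 and √(0.7426·0.2574/373) = 0.02264.
SE(p̂₁ − p̂₂) = √(SE₁² + SE₂²) = √(0.0003992004 + 0.0005125696) = 0.03020, since the two samples are independent.
At 99% confidence z* = 2.576; margin = 2.576 × 0.03020 = 0.07780.
The difference is 0.2942 − 0.7426 = -0.4484, so the interval is -0.4484 ± 0.07780 = (-0.526, -0.371).

(-0.526, -0.371)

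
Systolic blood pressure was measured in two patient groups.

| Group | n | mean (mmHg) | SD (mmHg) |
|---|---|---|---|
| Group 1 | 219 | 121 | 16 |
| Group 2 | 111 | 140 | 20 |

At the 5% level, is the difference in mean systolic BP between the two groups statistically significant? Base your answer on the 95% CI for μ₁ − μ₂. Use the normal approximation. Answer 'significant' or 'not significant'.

significant

Per-group SEs: s₁/√n₁ = 16/√219 = 1.0812, s₂/√n₂ = 20/√111 = 1.8983.
Unpooled SE of the difference: √(1.16899344 + 3.60354289) = 2.1846.
Margin of error = z* · SE = 1.960 × 2.1846 = 4.2818.
x̄₁ − x̄₂ = 121 − 140 = -19.0000.
CI: -19.0000 ± 4.2818 = (-23.2818, -14.7182).
The interval (-23.2818, -14.7182) does not contain 0, so the difference is significant.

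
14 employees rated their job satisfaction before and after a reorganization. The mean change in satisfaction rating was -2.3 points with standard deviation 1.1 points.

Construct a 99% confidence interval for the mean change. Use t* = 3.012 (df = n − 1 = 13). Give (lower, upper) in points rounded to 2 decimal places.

(-3.19, -1.41)

This is a matched-pairs design, so SE = s_d/√n = 1.1/√14 = 0.2940.
Margin = 3.012 × 0.2940 = 0.8855; the interval is -2.3 ± 0.8855 = (-3.19, -1.41).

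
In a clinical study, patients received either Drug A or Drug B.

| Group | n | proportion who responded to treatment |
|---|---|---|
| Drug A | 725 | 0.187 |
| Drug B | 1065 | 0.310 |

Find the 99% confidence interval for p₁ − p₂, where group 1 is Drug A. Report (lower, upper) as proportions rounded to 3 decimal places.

(-0.175, -0.071)

The two standard errors are √(0.1870×0.8130/725) = 0.01448 and √(0.3100×0.6900/1065) = 0.01417.
Because the samples are independent, SE_diff = √(0.01448² + 0.01417²) = 0.02026.
Using z* = 2.576 for 99%, ME = 2.576 × 0.02026 = 0.05219.
p̂₁ − p̂₂ = -0.1230; interval -0.1230 ± 0.05219 gives (-0.175, -0.071).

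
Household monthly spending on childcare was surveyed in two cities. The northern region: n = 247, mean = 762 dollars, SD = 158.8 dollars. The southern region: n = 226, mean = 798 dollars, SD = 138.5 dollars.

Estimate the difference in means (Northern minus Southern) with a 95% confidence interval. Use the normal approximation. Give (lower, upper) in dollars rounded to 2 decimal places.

(-62.80, -9.20)

Standard errors of each mean: 158.8/√247 = 10.1042 and 138.5/√226 = 9.2129.
SE(x̄₁ − x̄₂) = √(10.1042² + 9.2129²) = 13.6738 for independent samples with unequal variances.
With z* = 1.960, the margin is 1.960 × 13.6738 = 26.8006.
x̄₁ − x̄₂ = 762 − 798 = -36.0000; the interval is -36.0000 ± 26.8006 = (-62.80, -9.20).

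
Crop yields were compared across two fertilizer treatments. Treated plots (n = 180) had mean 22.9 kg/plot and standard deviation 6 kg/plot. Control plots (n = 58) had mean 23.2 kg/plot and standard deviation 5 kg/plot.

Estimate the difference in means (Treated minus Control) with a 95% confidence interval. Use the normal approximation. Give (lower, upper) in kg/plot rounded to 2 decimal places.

(-1.86, 1.26)

SE₁ = s₁/√n₁ = 6/√180 = 0.4472; SE₂ = 5/√58 = 0.6565.
Independent samples, unequal variances: SE_diff = √(SE₁² + SE₂²) = √(0.19998784 + 0.43099225) = 0.7943.
z* = 1.960, so margin of error = 1.960 × 0.7943 = 1.5568.
Difference in means = 22.9 − 23.2 = -0.3000.
-0.3000 ± 1.5568 → (-1.86, 1.26).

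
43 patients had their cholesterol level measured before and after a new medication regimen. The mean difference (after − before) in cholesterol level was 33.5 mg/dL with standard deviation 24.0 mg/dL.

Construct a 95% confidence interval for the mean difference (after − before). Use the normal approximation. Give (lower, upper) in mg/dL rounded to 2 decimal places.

Paired design: SE = s_d/√n = 24.0/√43 = 3.6600.
z* = 1.960; margin of error = 1.960 × 3.6600 = 7.1736.
33.5 ± 7.1736 → (26.33, 40.67).

(26.33, 40.67)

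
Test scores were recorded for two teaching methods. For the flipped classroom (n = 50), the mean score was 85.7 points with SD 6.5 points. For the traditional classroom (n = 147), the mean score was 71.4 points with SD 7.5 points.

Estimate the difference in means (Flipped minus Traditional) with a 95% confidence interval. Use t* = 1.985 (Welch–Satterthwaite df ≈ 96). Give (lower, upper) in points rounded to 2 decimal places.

(12.10, 16.50)

Standard errors of each mean: 6.5/√50 = 0.9192 and 7.5/√147 = 0.6186.
SE(x̄₁ − x̄₂) = √(0.9192² + 0.6186²) = 1.1080 for independent samples with unequal variances.
With t* = 1.985, the margin is 1.985 × 1.1080 = 2.1994.
x̄₁ − x̄₂ = 85.7 − 71.4 = 14.3000; the interval is 14.3000 ± 2.1994 = (12.10, 16.50).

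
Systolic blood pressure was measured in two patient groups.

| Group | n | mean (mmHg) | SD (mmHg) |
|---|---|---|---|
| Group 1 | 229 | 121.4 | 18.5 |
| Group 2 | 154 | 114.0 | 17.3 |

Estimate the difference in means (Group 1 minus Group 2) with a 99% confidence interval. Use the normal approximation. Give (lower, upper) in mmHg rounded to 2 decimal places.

SE₁ = s₁/√n₁ = 18.5/√229 = 1.2225; SE₂ = 17.3/√154 = 1.3941.
Independent samples, unequal variances: SE_diff = √(SE₁² + SE₂²) = √(1.49450625 + 1.94351481) = 1.8542.
z* = 2.576, so margin of error = 2.576 × 1.8542 = 4.7764.
Difference in means = 121.4 − 114.0 = 7.4000.
7.4000 ± 4.7764 → (2.62, 12.18).

(2.62, 12.18)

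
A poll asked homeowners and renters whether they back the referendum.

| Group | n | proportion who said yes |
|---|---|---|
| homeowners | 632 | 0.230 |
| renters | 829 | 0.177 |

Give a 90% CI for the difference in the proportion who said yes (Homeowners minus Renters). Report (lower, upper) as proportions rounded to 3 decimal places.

SE₁ = √(p̂₁(1−p̂₁)/n₁) = √(0.2300·0.7700/632) = 0.01674; SE₂ = √(0.1770·0.8230/829) = 0.01326.
Independent samples: SE of the difference = √(SE₁² + SE₂²) = √(0.0002802276 + 0.0001758276) = 0.02136.
z* for 90% confidence is 1.645, so the margin of error is 1.645 × 0.02136 = 0.03514.
Point estimate p̂₁ − p̂₂ = 0.2300 − 0.1770 = 0.0530.
0.0530 ± 0.03514 → (0.018, 0.088).

(0.018, 0.088)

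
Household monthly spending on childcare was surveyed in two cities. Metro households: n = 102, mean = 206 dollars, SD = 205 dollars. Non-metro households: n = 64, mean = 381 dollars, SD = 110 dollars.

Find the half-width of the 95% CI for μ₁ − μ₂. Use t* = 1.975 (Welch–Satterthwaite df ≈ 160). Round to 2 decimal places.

48.42

Per-group SEs: s₁/√n₁ = 205/√102 = 20.2980, s₂/√n₂ = 110/√64 = 13.7500.
Unpooled SE of the difference: √(412.008804 + 189.0625) = 24.5168.
Margin of error = t* · SE = 1.975 × 24.5168 = 48.4207.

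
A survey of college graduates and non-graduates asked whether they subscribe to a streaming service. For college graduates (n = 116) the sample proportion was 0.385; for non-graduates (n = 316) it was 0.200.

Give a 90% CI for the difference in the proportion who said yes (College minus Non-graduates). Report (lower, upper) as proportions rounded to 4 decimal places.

(0.1020, 0.2680)

The two standard errors are √(0.3850×0.6150/116) = 0.04518 and √(0.2000×0.8000/316) = 0.02250.
Because the samples are independent, SE_diff = √(0.04518² + 0.02250²) = 0.05047.
Using z* = 1.645 for 90%, ME = 1.645 × 0.05047 = 0.08302.
p̂₁ − p̂₂ = 0.1850; interval 0.1850 ± 0.08302 gives (0.1020, 0.2680).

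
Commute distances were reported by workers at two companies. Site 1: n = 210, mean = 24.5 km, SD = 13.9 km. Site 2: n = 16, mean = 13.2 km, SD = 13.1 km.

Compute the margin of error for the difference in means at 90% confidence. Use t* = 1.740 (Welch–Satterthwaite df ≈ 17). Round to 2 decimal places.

Standard errors of each mean: 13.9/√210 = 0.9592 and 13.1/√16 = 3.2750.
SE(x̄₁ − x̄₂) = √(0.9592² + 3.2750²) = 3.4126 for independent samples with unequal variances.
With t* = 1.740, the margin is 1.740 × 3.4126 = 5.9379.

5.94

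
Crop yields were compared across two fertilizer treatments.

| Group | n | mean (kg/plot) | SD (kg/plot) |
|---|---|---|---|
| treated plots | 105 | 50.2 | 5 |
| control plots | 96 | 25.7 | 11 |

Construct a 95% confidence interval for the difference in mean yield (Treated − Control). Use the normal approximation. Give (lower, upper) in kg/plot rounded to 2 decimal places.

SE₁ = s₁/√n₁ = 5/√105 = 0.4880; SE₂ = 11/√96 = 1.1227.
Independent samples, unequal variances: SE_diff = √(SE₁² + SE₂²) = √(0.238144 + 1.26045529) = 1.2242.
z* = 1.960, so margin of error = 1.960 × 1.2242 = 2.3994.
Difference in means = 50.2 − 25.7 = 24.5000.
24.5000 ± 2.3994 → (22.10, 26.90).

(22.10, 26.90)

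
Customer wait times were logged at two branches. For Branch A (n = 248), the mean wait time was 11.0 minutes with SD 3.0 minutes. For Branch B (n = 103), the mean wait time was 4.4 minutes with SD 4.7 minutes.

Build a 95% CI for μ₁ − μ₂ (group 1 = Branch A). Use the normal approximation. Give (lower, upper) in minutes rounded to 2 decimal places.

(5.62, 7.58)

Standard errors of each mean: 3.0/√248 = 0.1905 and 4.7/√103 = 0.4631.
SE(x̄₁ − x̄₂) = √(0.1905² + 0.4631²) = 0.5008 for independent samples with unequal variances.
With z* = 1.960, the margin is 1.960 × 0.5008 = 0.9816.
x̄₁ − x̄₂ = 11.0 − 4.4 = 6.6000; the interval is 6.6000 ± 0.9816 = (5.62, 7.58).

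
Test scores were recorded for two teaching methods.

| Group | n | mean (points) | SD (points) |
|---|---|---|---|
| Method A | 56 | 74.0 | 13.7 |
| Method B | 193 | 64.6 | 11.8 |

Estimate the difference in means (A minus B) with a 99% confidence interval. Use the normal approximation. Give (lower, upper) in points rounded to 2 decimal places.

Standard errors of each mean: 13.7/√56 = 1.8307 and 11.8/√193 = 0.8494.
SE(x̄₁ − x̄₂) = √(1.8307² + 0.8494²) = 2.0182 for independent samples with unequal variances.
With z* = 2.576, the margin is 2.576 × 2.0182 = 5.1989.
x̄₁ − x̄₂ = 74.0 − 64.6 = 9.4000; the interval is 9.4000 ± 5.1989 = (4.20, 14.60).

(4.20, 14.60)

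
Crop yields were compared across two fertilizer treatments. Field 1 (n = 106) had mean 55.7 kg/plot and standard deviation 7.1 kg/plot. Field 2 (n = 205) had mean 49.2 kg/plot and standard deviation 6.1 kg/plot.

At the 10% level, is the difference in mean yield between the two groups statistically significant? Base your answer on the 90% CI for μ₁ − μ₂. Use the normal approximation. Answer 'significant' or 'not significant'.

SE₁ = s₁/√n₁ = 7.1/√106 = 0.6896; SE₂ = 6.1/√205 = 0.4260.
Independent samples, unequal variances: SE_diff = √(SE₁² + SE₂²) = √(0.47554816 + 0.181476) = 0.8106.
z* = 1.645, so margin of error = 1.645 × 0.8106 = 1.3334.
Difference in means = 55.7 − 49.2 = 6.5000.
6.5000 ± 1.3334 → (5.1666, 7.8334).
The interval (5.1666, 7.8334) does not contain 0, so the difference is significant.

significant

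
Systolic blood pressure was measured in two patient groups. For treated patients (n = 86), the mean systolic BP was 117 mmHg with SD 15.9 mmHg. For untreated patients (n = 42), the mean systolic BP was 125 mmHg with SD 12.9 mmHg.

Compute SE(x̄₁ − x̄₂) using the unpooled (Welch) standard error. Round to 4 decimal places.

Standard errors of each mean: 15.9/√86 = 1.7145 and 12.9/√42 = 1.9905.
SE(x̄₁ − x̄₂) = √(1.7145² + 1.9905²) = 2.6271 for independent samples with unequal variances.

2.6271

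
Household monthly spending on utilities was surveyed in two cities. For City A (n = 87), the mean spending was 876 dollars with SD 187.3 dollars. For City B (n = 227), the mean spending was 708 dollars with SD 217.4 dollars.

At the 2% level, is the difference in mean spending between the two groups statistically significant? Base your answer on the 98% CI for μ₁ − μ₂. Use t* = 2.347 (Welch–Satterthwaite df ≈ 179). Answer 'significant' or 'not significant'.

Standard errors of each mean: 187.3/√87 = 20.0807 and 217.4/√227 = 14.4293.
SE(x̄₁ − x̄₂) = √(20.0807² + 14.4293²) = 24.7273 for independent samples with unequal variances.
With t* = 2.347, the margin is 2.347 × 24.7273 = 58.0350.
x̄₁ − x̄₂ = 876 − 708 = 168.0000; the interval is 168.0000 ± 58.0350 = (109.9650, 226.0350).
The interval (109.9650, 226.0350) does not contain 0, so the difference is significant.

significant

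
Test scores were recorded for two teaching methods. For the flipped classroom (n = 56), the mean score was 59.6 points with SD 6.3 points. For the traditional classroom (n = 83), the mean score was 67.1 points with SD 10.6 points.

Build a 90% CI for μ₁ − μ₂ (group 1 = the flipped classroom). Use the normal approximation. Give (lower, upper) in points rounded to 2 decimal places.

(-9.86, -5.14)

Per-group SEs: s₁/√n₁ = 6.3/√56 = 0.8419, s₂/√n₂ = 10.6/√83 = 1.1635.
Unpooled SE of the difference: √(0.70879561 + 1.35373225) = 1.4362.
Margin of error = z* · SE = 1.645 × 1.4362 = 2.3625.
x̄₁ − x̄₂ = 59.6 − 67.1 = -7.5000.
CI: -7.5000 ± 2.3625 = (-9.86, -5.14).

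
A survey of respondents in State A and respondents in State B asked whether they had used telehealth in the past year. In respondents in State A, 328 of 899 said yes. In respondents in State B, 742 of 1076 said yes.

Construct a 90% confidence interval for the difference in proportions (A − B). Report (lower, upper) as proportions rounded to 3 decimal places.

(-0.360, -0.290)

Sample proportions: 328/899 = 0.3648, 742/1076 = 0.6896.
Each SE is √(p̂(1−p̂)/n): √(0.3648·0.6352/899) = 0.01605 and √(0.6896·0.3104/1076) = 0.01410.
SE(p̂₁ − p̂₂) = √(SE₁² + SE₂²) = √(0.0002576025 + 0.00019881) = 0.02136, since the two samples are independent.
At 90% confidence z* = 1.645; margin = 1.645 × 0.02136 = 0.03514.
The difference is 0.3648 − 0.6896 = -0.3248, so the interval is -0.3248 ± 0.03514 = (-0.360, -0.290).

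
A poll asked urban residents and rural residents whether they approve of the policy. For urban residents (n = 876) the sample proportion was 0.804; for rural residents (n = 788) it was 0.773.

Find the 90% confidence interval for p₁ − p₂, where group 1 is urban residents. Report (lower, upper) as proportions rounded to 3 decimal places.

(-0.002, 0.064)

Each SE is √(p̂(1−p̂)/n): √(0.8040·0.1960/876) = 0.01341 and √(0.7730·0.2270/788) = 0.01492.
SE(p̂₁ − p̂₂) = √(SE₁² + SE₂²) = √(0.0001798281 + 0.0002226064) = 0.02006, since the two samples are independent.
At 90% confidence z* = 1.645; margin = 1.645 × 0.02006 = 0.03300.
The difference is 0.8040 − 0.7730 = 0.0310, so the interval is 0.0310 ± 0.03300 = (-0.002, 0.064).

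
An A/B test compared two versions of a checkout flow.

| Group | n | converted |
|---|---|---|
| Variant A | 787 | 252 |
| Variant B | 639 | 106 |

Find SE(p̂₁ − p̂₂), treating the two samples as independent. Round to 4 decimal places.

0.0222

p̂₁ = 252/787 = 0.3202 and p̂₂ = 106/639 = 0.1659.
SE₁ = √(p̂₁(1−p̂₁)/n₁) = √(0.3202·0.6798/787) = 0.01663; SE₂ = √(0.1659·0.8341/639) = 0.01472.
Independent samples: SE of the difference = √(SE₁² + SE₂²) = √(0.0002765569 + 0.0002166784) = 0.02221.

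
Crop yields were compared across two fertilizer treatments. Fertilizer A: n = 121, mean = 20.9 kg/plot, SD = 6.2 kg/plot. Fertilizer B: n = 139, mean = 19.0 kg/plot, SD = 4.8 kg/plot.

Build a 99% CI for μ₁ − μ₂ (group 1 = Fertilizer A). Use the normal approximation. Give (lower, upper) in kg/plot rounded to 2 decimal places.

(0.11, 3.69)

Per-group SEs: s₁/√n₁ = 6.2/√121 = 0.5636, s₂/√n₂ = 4.8/√139 = 0.4071.
Unpooled SE of the difference: √(0.31764496 + 0.16573041) = 0.6953.
Margin of error = z* · SE = 2.576 × 0.6953 = 1.7911.
x̄₁ − x̄₂ = 20.9 − 19.0 = 1.9000.
CI: 1.9000 ± 1.7911 = (0.11, 3.69).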